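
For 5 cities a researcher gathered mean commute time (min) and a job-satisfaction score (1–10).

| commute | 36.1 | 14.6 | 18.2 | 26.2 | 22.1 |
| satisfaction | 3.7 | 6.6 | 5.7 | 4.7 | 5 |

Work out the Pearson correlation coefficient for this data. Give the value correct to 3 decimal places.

-0.972

n = 5, Σx = 117.2, Σy = 25.7, Σx² = 3022.46, Σy² = 136.83, Σxy = 567.31
nΣxy − ΣxΣy = 2836.55 − 3012.04 = -175.49
nΣx² − (Σx)² = 15112.3 − 13735.84 = 1376.46; nΣy² − (Σy)² = 684.15 − 660.49 = 23.66
r = -175.49 / √(1376.46 × 23.66) = -175.49 / 180.4634 ≈ -0.972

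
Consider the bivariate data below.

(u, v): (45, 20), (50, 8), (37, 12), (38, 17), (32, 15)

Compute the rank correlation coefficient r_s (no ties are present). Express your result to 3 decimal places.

Rank u: 4, 5, 2, 3, 1
Rank v: 5, 1, 2, 4, 3
d = rank(u) − rank(v): -1, 4, 0, -1, -2; Σd² = 22
ρ = 1 − 6Σd² / [n(n²−1)] = 1 − 6×22 / (5×24) = 1 − 132/120 ≈ -0.100

-0.100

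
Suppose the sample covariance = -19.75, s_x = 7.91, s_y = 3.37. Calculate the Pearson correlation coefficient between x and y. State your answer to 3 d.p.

-0.741

r = Cov(x,y) / (s_x · s_y) = -19.75 / (7.91 × 3.37)
  = -19.75 / 26.6567 ≈ -0.741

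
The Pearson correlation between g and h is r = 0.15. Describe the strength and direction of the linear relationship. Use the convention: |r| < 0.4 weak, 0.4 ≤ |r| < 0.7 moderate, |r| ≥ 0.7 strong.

weak positive

r = 0.15 > 0 so the relationship is positive.
|r| = 0.15, which falls in the weak range.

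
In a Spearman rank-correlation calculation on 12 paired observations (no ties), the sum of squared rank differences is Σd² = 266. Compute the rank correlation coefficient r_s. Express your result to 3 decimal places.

ρ = 1 − 6Σd² / [n(n²−1)] = 1 − 6×266 / (12×143)
  = 1 − 1596/1716 = 1 − 0.9301 ≈ 0.070

0.070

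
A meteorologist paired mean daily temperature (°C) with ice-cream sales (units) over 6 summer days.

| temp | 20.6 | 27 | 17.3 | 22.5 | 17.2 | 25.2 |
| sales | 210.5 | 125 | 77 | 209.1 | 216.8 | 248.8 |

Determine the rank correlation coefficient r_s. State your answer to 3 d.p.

Rank temp: 3, 6, 2, 4, 1, 5
Rank sales: 4, 2, 1, 3, 5, 6
d = rank(temp) − rank(sales): -1, 4, 1, 1, -4, -1; Σd² = 36
ρ = 1 − 6Σd² / [n(n²−1)] = 1 − 6×36 / (6×35) = 1 − 216/210 ≈ -0.029

-0.029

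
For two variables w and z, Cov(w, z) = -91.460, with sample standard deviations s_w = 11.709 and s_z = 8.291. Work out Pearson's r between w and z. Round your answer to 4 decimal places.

-0.9421

r = Cov(w,z) / (s_w · s_z) = -91.460 / (11.709 × 8.291)
  = -91.460 / 97.0793 ≈ -0.9421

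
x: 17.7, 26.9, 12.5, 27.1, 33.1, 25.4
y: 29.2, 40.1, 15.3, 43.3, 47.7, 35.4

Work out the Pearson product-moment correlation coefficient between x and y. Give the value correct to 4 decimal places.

0.9736

n = 6, Σx = 142.7, Σy = 211, Σx² = 3668.33, Σy² = 8098.08, Σxy = 5438.24
nΣxy − ΣxΣy = 32629.44 − 30109.7 = 2519.74
nΣx² − (Σx)² = 22009.98 − 20363.29 = 1646.69; nΣy² − (Σy)² = 48588.48 − 44521 = 4067.48
r = 2519.74 / √(1646.69 × 4067.48) = 2519.74 / 2588.0260 ≈ 0.9736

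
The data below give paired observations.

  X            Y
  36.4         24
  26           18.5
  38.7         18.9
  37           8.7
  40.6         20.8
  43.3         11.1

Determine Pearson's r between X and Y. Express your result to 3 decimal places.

n = 6, ΣX = 222, ΣY = 102, ΣX² = 8390.9, ΣY² = 1907, ΣXY = 3733.04
nΣXY − ΣXΣY = 22398.24 − 22644 = -245.76
nΣX² − (ΣX)² = 50345.4 − 49284 = 1061.4; nΣY² − (ΣY)² = 11442 − 10404 = 1038
r = -245.76 / √(1061.4 × 1038) = -245.76 / 1049.6348 ≈ -0.234

-0.234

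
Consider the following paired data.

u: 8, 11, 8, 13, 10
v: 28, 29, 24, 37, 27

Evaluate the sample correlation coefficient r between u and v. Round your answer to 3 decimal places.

n = 5, Σu = 50, Σv = 145, Σu² = 518, Σv² = 4299, Σuv = 1486
nΣuv − ΣuΣv = 7430 − 7250 = 180
nΣu² − (Σu)² = 2590 − 2500 = 90; nΣv² − (Σv)² = 21495 − 21025 = 470
r = 180 / √(90 × 470) = 180 / 205.6696 ≈ 0.875

0.875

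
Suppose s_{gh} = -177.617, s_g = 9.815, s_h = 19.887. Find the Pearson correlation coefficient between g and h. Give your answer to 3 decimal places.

r = Cov(g,h) / (s_g · s_h) = -177.617 / (9.815 × 19.887)
  = -177.617 / 195.1909 ≈ -0.910

-0.910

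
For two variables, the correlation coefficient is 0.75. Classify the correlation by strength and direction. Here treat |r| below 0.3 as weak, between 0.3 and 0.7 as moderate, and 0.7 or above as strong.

strong positive

r = 0.75 > 0 so the relationship is positive.
|r| = 0.75, which falls in the strong range.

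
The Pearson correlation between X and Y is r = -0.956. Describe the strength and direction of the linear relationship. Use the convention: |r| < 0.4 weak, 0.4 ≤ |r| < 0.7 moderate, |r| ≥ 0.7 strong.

strong negative

r = -0.956 < 0 so the relationship is negative.
|r| = 0.956, which falls in the strong range.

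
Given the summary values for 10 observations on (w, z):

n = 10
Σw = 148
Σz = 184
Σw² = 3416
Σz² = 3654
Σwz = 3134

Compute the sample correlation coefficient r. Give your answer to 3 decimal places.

0.716

r = (nΣwz − ΣwΣz) / √[(nΣw² − (Σw)²)(nΣz² − (Σz)²)]
Numerator: 10×3134 − 148×184 = 4108
Denominator: √[(34160 − 21904)(36540 − 33856)] = √[12256 × 2684] = 5735.4254
r = 4108 / 5735.4254 ≈ 0.716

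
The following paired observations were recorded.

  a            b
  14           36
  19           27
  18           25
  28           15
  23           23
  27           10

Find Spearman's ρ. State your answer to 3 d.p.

-0.886

Rank a: 1, 3, 2, 6, 4, 5
Rank b: 6, 5, 4, 2, 3, 1
d = rank(a) − rank(b): -5, -2, -2, 4, 1, 4; Σd² = 66
ρ = 1 − 6Σd² / [n(n²−1)] = 1 − 6×66 / (6×35) = 1 − 396/210 ≈ -0.886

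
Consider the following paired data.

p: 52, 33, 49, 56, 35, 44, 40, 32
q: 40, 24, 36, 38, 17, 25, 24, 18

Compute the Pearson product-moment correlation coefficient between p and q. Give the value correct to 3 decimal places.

0.926

n = 8, Σp = 341, Σq = 222, Σp² = 15115, Σq² = 6730, Σpq = 9995
nΣpq − ΣpΣq = 79960 − 75702 = 4258
nΣp² − (Σp)² = 120920 − 116281 = 4639; nΣq² − (Σq)² = 53840 − 49284 = 4556
r = 4258 / √(4639 × 4556) = 4258 / 4597.3127 ≈ 0.926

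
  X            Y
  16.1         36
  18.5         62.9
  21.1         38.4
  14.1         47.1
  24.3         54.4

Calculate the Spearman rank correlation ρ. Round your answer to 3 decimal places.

Rank X: 2, 3, 4, 1, 5
Rank Y: 1, 5, 2, 3, 4
d = rank(X) − rank(Y): 1, -2, 2, -2, 1; Σd² = 14
ρ = 1 − 6Σd² / [n(n²−1)] = 1 − 6×14 / (5×24) = 1 − 84/120 ≈ 0.300

0.300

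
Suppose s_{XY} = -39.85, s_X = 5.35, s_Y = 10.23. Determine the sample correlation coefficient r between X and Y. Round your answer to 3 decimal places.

-0.728

r = Cov(X,Y) / (s_X · s_Y) = -39.85 / (5.35 × 10.23)
  = -39.85 / 54.7305 ≈ -0.728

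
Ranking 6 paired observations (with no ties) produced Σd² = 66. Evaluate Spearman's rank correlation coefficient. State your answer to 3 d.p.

-0.886

ρ = 1 − 6Σd² / [n(n²−1)] = 1 − 6×66 / (6×35)
  = 1 − 396/210 = 1 − 1.8857 ≈ -0.886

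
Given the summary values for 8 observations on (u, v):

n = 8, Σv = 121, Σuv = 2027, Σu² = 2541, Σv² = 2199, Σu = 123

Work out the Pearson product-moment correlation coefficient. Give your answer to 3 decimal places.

0.340

r = (nΣuv − ΣuΣv) / √[(nΣu² − (Σu)²)(nΣv² − (Σv)²)]
Numerator: 8×2027 − 123×121 = 1333
Denominator: √[(20328 − 15129)(17592 − 14641)] = √[5199 × 2951] = 3916.9183
r = 1333 / 3916.9183 ≈ 0.340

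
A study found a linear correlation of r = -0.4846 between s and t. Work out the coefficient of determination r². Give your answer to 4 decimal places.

r² = (-0.4846)² = 0.2348

0.2348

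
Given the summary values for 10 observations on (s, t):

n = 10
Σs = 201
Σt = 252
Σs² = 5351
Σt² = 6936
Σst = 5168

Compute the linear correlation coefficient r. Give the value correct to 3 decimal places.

r = (nΣst − ΣsΣt) / √[(nΣs² − (Σs)²)(nΣt² − (Σt)²)]
Numerator: 10×5168 − 201×252 = 1028
Denominator: √[(53510 − 40401)(69360 − 63504)] = √[13109 × 5856] = 8761.6382
r = 1028 / 8761.6382 ≈ 0.117

0.117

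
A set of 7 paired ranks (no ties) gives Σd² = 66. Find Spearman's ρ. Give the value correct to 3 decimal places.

ρ = 1 − 6Σd² / [n(n²−1)] = 1 − 6×66 / (7×48)
  = 1 − 396/336 = 1 − 1.1786 ≈ -0.179

-0.179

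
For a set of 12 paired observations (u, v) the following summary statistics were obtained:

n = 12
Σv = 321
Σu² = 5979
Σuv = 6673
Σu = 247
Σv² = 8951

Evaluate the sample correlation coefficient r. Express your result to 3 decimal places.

r = (nΣuv − ΣuΣv) / √[(nΣu² − (Σu)²)(nΣv² − (Σv)²)]
Numerator: 12×6673 − 247×321 = 789
Denominator: √[(71748 − 61009)(107412 − 103041)] = √[10739 × 4371] = 6851.2896
r = 789 / 6851.2896 ≈ 0.115

0.115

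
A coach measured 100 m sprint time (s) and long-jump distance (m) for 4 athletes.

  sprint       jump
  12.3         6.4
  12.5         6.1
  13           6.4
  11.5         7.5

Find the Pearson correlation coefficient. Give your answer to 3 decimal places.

-0.832

n = 4, Σx = 49.3, Σy = 26.4, Σx² = 608.79, Σy² = 175.38, Σxy = 324.42
nΣxy − ΣxΣy = 1297.68 − 1301.52 = -3.84
nΣx² − (Σx)² = 2435.16 − 2430.49 = 4.67; nΣy² − (Σy)² = 701.52 − 696.96 = 4.56
r = -3.84 / √(4.67 × 4.56) = -3.84 / 4.6147 ≈ -0.832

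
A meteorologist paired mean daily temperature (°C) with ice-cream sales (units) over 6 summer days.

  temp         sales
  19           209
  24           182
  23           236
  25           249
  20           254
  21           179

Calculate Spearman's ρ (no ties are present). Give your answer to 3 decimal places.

0.029

Rank temp: 1, 5, 4, 6, 2, 3
Rank sales: 3, 2, 4, 5, 6, 1
d = rank(temp) − rank(sales): -2, 3, 0, 1, -4, 2; Σd² = 34
ρ = 1 − 6Σd² / [n(n²−1)] = 1 − 6×34 / (6×35) = 1 − 204/210 ≈ 0.029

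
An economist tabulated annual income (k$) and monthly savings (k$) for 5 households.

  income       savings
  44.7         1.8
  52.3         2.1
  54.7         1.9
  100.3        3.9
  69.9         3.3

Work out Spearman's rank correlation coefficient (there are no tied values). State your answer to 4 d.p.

0.9000

Rank income: 1, 2, 3, 5, 4
Rank savings: 1, 3, 2, 5, 4
d = rank(income) − rank(savings): 0, -1, 1, 0, 0; Σd² = 2
ρ = 1 − 6Σd² / [n(n²−1)] = 1 − 6×2 / (5×24) = 1 − 12/120 ≈ 0.9000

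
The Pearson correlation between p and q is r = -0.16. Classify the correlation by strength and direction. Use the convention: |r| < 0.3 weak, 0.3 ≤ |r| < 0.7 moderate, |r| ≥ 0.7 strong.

weak negative

r = -0.16 < 0 so the relationship is negative.
|r| = 0.16, which falls in the weak range.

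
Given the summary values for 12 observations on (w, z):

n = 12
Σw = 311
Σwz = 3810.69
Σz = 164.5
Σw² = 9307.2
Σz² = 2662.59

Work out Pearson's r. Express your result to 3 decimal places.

r = (nΣwz − ΣwΣz) / √[(nΣw² − (Σw)²)(nΣz² − (Σz)²)]
Numerator: 12×3810.69 − 311×164.5 = -5431.22
Denominator: √[(111686.4 − 96721)(31951.08 − 27060.25)] = √[14965.4 × 4890.83] = 8555.3040
r = -5431.22 / 8555.3040 ≈ -0.635

-0.635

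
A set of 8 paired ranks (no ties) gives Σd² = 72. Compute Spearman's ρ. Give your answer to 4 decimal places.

0.1429

ρ = 1 − 6Σd² / [n(n²−1)] = 1 − 6×72 / (8×63)
  = 1 − 432/504 = 1 − 0.85714 ≈ 0.1429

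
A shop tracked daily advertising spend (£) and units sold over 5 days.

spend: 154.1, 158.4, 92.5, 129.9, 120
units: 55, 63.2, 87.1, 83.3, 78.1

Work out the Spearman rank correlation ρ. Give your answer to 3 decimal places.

Rank spend: 4, 5, 1, 3, 2
Rank units: 1, 2, 5, 4, 3
d = rank(spend) − rank(units): 3, 3, -4, -1, -1; Σd² = 36
ρ = 1 − 6Σd² / [n(n²−1)] = 1 − 6×36 / (5×24) = 1 − 216/120 ≈ -0.800

-0.800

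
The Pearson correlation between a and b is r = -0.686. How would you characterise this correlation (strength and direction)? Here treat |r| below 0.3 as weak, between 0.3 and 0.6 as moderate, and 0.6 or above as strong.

r = -0.686 < 0 so the relationship is negative.
|r| = 0.686, which falls in the strong range.

strong negative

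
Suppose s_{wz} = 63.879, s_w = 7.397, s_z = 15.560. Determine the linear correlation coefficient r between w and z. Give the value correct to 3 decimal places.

0.555

r = Cov(w,z) / (s_w · s_z) = 63.879 / (7.397 × 15.560)
  = 63.879 / 115.0973 ≈ 0.555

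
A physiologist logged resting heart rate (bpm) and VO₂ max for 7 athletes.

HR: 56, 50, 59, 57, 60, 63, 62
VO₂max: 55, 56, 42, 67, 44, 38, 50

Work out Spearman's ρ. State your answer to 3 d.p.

-0.750

Rank HR: 2, 1, 4, 3, 5, 7, 6
Rank VO₂max: 5, 6, 2, 7, 3, 1, 4
d = rank(HR) − rank(VO₂max): -3, -5, 2, -4, 2, 6, 2; Σd² = 98
ρ = 1 − 6Σd² / [n(n²−1)] = 1 − 6×98 / (7×48) = 1 − 588/336 ≈ -0.750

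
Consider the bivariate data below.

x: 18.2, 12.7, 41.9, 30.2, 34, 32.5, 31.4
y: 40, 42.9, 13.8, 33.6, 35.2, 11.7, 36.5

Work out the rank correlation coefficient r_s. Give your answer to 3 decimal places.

Rank x: 2, 1, 7, 3, 6, 5, 4
Rank y: 6, 7, 2, 3, 4, 1, 5
d = rank(x) − rank(y): -4, -6, 5, 0, 2, 4, -1; Σd² = 98
ρ = 1 − 6Σd² / [n(n²−1)] = 1 − 6×98 / (7×48) = 1 − 588/336 ≈ -0.750

-0.750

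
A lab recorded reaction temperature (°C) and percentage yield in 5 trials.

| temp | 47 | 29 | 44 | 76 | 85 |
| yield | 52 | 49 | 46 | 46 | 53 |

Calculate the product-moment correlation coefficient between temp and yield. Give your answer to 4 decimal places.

n = 5, Σx = 281, Σy = 246, Σx² = 17987, Σy² = 12146, Σxy = 13890
nΣxy − ΣxΣy = 69450 − 69126 = 324
nΣx² − (Σx)² = 89935 − 78961 = 10974; nΣy² − (Σy)² = 60730 − 60516 = 214
r = 324 / √(10974 × 214) = 324 / 1532.4608 ≈ 0.2114

0.2114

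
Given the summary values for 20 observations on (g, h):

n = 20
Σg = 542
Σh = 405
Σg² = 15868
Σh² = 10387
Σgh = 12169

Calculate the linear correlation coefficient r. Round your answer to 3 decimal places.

r = (nΣgh − ΣgΣh) / √[(nΣg² − (Σg)²)(nΣh² − (Σh)²)]
Numerator: 20×12169 − 542×405 = 23870
Denominator: √[(317360 − 293764)(207740 − 164025)] = √[23596 × 43715] = 32116.9603
r = 23870 / 32116.9603 ≈ 0.743

0.743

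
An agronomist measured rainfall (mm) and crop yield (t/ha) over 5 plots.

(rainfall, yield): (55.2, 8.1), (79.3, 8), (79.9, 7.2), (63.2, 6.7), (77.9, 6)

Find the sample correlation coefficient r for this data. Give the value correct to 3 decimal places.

-0.300

n = 5, Σx = 355.5, Σy = 36, Σx² = 25782.19, Σy² = 262.34, Σxy = 2547.64
nΣxy − ΣxΣy = 12738.2 − 12798 = -59.8
nΣx² − (Σx)² = 128910.95 − 126380.25 = 2530.7; nΣy² − (Σy)² = 1311.7 − 1296 = 15.7
r = -59.8 / √(2530.7 × 15.7) = -59.8 / 199.3288 ≈ -0.300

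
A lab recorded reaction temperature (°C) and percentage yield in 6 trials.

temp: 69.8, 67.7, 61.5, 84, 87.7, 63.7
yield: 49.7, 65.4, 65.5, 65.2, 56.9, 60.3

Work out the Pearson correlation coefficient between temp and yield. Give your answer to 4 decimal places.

n = 6, Σx = 434.4, Σy = 363, Σx² = 32042.56, Σy² = 22162.24, Σxy = 26232.93
nΣxy − ΣxΣy = 157397.58 − 157687.2 = -289.62
nΣx² − (Σx)² = 192255.36 − 188703.36 = 3552; nΣy² − (Σy)² = 132973.44 − 131769 = 1204.44
r = -289.62 / √(3552 × 1204.44) = -289.62 / 2068.3740 ≈ -0.1400

-0.1400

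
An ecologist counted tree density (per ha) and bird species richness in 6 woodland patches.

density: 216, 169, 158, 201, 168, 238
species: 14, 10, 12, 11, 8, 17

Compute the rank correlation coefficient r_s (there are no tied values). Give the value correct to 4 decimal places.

Rank density: 5, 3, 1, 4, 2, 6
Rank species: 5, 2, 4, 3, 1, 6
d = rank(density) − rank(species): 0, 1, -3, 1, 1, 0; Σd² = 12
ρ = 1 − 6Σd² / [n(n²−1)] = 1 − 6×12 / (6×35) = 1 − 72/210 ≈ 0.6571

0.6571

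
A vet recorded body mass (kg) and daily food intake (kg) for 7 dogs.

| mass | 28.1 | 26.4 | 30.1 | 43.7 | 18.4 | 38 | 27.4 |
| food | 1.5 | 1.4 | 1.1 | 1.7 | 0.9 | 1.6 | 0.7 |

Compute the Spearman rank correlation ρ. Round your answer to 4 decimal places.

0.7500

Rank mass: 4, 2, 5, 7, 1, 6, 3
Rank food: 5, 4, 3, 7, 2, 6, 1
d = rank(mass) − rank(food): -1, -2, 2, 0, -1, 0, 2; Σd² = 14
ρ = 1 − 6Σd² / [n(n²−1)] = 1 − 6×14 / (7×48) = 1 − 84/336 ≈ 0.7500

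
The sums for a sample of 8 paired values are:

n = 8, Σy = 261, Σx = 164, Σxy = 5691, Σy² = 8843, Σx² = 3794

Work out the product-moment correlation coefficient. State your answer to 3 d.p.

r = (nΣxy − ΣxΣy) / √[(nΣx² − (Σx)²)(nΣy² − (Σy)²)]
Numerator: 8×5691 − 164×261 = 2724
Denominator: √[(30352 − 26896)(70744 − 68121)] = √[3456 × 2623] = 3010.8285
r = 2724 / 3010.8285 ≈ 0.905

0.905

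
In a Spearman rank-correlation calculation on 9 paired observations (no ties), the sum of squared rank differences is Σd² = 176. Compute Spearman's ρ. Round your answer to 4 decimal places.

-0.4667

ρ = 1 − 6Σd² / [n(n²−1)] = 1 − 6×176 / (9×80)
  = 1 − 1056/720 = 1 − 1.46667 ≈ -0.4667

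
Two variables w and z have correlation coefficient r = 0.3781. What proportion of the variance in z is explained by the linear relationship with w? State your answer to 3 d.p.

r² = (0.3781)² = 0.143

0.143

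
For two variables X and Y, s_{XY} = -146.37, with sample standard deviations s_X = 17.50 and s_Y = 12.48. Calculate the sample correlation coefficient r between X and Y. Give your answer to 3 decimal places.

r = Cov(X,Y) / (s_X · s_Y) = -146.37 / (17.50 × 12.48)
  = -146.37 / 218.4000 ≈ -0.670

-0.670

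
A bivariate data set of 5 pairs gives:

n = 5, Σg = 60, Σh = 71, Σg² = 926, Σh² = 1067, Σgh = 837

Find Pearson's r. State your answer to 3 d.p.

r = (nΣgh − ΣgΣh) / √[(nΣg² − (Σg)²)(nΣh² − (Σh)²)]
Numerator: 5×837 − 60×71 = -75
Denominator: √[(4630 − 3600)(5335 − 5041)] = √[1030 × 294] = 550.2908
r = -75 / 550.2908 ≈ -0.136

-0.136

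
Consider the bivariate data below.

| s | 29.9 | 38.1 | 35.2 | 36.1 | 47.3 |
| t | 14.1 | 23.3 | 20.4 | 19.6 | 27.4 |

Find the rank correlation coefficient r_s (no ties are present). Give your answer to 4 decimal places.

Rank s: 1, 4, 2, 3, 5
Rank t: 1, 4, 3, 2, 5
d = rank(s) − rank(t): 0, 0, -1, 1, 0; Σd² = 2
ρ = 1 − 6Σd² / [n(n²−1)] = 1 − 6×2 / (5×24) = 1 − 12/120 ≈ 0.9000

0.9000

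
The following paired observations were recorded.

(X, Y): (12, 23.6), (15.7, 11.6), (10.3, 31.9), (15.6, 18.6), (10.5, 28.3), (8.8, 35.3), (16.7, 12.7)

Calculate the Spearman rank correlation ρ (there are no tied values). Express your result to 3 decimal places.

-0.964

Rank X: 4, 6, 2, 5, 3, 1, 7
Rank Y: 4, 1, 6, 3, 5, 7, 2
d = rank(X) − rank(Y): 0, 5, -4, 2, -2, -6, 5; Σd² = 110
ρ = 1 − 6Σd² / [n(n²−1)] = 1 − 6×110 / (7×48) = 1 − 660/336 ≈ -0.964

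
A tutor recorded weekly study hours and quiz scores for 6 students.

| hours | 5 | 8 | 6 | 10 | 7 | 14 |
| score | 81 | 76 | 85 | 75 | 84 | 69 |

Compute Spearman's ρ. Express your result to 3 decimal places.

Rank hours: 1, 4, 2, 5, 3, 6
Rank score: 4, 3, 6, 2, 5, 1
d = rank(hours) − rank(score): -3, 1, -4, 3, -2, 5; Σd² = 64
ρ = 1 − 6Σd² / [n(n²−1)] = 1 − 6×64 / (6×35) = 1 − 384/210 ≈ -0.829

-0.829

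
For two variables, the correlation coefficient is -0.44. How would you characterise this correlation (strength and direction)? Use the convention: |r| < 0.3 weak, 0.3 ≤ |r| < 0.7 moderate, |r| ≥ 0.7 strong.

r = -0.44 < 0 so the relationship is negative.
|r| = 0.44, which falls in the moderate range.

moderate negative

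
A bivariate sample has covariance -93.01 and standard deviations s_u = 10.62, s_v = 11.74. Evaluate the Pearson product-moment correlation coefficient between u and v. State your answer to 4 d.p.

r = Cov(u,v) / (s_u · s_v) = -93.01 / (10.62 × 11.74)
  = -93.01 / 124.6788 ≈ -0.7460

-0.7460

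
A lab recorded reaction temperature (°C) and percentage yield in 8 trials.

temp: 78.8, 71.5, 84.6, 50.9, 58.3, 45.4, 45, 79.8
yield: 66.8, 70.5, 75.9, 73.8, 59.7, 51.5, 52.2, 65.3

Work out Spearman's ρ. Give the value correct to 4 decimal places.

0.6429

Rank temp: 6, 5, 8, 3, 4, 2, 1, 7
Rank yield: 5, 6, 8, 7, 3, 1, 2, 4
d = rank(temp) − rank(yield): 1, -1, 0, -4, 1, 1, -1, 3; Σd² = 30
ρ = 1 − 6Σd² / [n(n²−1)] = 1 − 6×30 / (8×63) = 1 − 180/504 ≈ 0.6429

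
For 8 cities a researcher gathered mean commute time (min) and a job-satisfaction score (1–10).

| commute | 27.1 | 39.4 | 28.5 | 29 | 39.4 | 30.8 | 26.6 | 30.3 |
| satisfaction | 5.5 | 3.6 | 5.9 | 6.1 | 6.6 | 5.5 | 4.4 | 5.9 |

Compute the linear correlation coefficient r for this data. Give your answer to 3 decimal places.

-0.118

n = 8, Σx = 251.1, Σy = 43.5, Σx² = 8066.67, Σy² = 243.21, Σxy = 1361.19
nΣxy − ΣxΣy = 10889.52 − 10922.85 = -33.33
nΣx² − (Σx)² = 64533.36 − 63051.21 = 1482.15; nΣy² − (Σy)² = 1945.68 − 1892.25 = 53.43
r = -33.33 / √(1482.15 × 53.43) = -33.33 / 281.4094 ≈ -0.118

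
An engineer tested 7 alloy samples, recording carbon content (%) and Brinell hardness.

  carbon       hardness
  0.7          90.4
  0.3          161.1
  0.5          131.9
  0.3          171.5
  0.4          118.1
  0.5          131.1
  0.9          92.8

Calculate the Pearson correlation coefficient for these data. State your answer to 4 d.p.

n = 7, Σx = 3.6, Σy = 896.9, Σx² = 2.14, Σy² = 120681.89, Σxy = 425.32
nΣxy − ΣxΣy = 2977.24 − 3228.84 = -251.6
nΣx² − (Σx)² = 14.98 − 12.96 = 2.02; nΣy² − (Σy)² = 844773.23 − 804429.61 = 40343.62
r = -251.6 / √(2.02 × 40343.62) = -251.6 / 285.4717 ≈ -0.8813

-0.8813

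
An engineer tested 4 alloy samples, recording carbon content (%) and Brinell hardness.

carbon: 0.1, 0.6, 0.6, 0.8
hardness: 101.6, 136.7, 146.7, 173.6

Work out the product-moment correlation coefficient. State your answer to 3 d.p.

0.968

n = 4, Σx = 2.1, Σy = 558.6, Σx² = 1.37, Σy² = 80667.3, Σxy = 319.08
nΣxy − ΣxΣy = 1276.32 − 1173.06 = 103.26
nΣx² − (Σx)² = 5.48 − 4.41 = 1.07; nΣy² − (Σy)² = 322669.2 − 312033.96 = 10635.24
r = 103.26 / √(1.07 × 10635.24) = 103.26 / 106.6757 ≈ 0.968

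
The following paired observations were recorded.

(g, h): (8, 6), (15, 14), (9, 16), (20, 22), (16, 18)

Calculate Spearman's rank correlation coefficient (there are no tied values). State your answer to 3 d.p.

0.900

Rank g: 1, 3, 2, 5, 4
Rank h: 1, 2, 3, 5, 4
d = rank(g) − rank(h): 0, 1, -1, 0, 0; Σd² = 2
ρ = 1 − 6Σd² / [n(n²−1)] = 1 − 6×2 / (5×24) = 1 − 12/120 ≈ 0.900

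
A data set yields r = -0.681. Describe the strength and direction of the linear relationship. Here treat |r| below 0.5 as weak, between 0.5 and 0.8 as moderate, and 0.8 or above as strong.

moderate negative

r = -0.681 < 0 so the relationship is negative.
|r| = 0.681, which falls in the moderate range.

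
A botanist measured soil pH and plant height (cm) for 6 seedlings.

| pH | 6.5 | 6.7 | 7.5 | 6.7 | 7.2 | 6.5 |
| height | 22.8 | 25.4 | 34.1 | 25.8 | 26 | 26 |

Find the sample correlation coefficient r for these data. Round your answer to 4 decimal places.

0.8306

n = 6, Σx = 41.1, Σy = 160.1, Σx² = 282.37, Σy² = 4345.45, Σxy = 1103.19
nΣxy − ΣxΣy = 6619.14 − 6580.11 = 39.03
nΣx² − (Σx)² = 1694.22 − 1689.21 = 5.01; nΣy² − (Σy)² = 26072.7 − 25632.01 = 440.69
r = 39.03 / √(5.01 × 440.69) = 39.03 / 46.9878 ≈ 0.8306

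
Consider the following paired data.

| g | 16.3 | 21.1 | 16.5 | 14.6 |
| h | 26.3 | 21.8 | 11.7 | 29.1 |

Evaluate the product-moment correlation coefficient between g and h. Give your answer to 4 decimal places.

-0.2483

n = 4, Σg = 68.5, Σh = 88.9, Σg² = 1196.31, Σh² = 2150.63, Σgh = 1506.58
nΣgh − ΣgΣh = 6026.32 − 6089.65 = -63.33
nΣg² − (Σg)² = 4785.24 − 4692.25 = 92.99; nΣh² − (Σh)² = 8602.52 − 7903.21 = 699.31
r = -63.33 / √(92.99 × 699.31) = -63.33 / 255.0075 ≈ -0.2483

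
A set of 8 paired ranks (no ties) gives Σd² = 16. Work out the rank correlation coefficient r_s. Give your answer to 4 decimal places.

ρ = 1 − 6Σd² / [n(n²−1)] = 1 − 6×16 / (8×63)
  = 1 − 96/504 = 1 − 0.19048 ≈ 0.8095

0.8095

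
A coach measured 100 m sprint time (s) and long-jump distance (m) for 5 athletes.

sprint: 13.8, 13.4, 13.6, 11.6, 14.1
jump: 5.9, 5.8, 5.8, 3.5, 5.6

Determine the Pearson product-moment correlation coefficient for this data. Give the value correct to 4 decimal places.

0.9427

n = 5, Σx = 66.5, Σy = 26.6, Σx² = 888.33, Σy² = 145.7, Σxy = 357.58
nΣxy − ΣxΣy = 1787.9 − 1768.9 = 19
nΣx² − (Σx)² = 4441.65 − 4422.25 = 19.4; nΣy² − (Σy)² = 728.5 − 707.56 = 20.94
r = 19 / √(19.4 × 20.94) = 19 / 20.1553 ≈ 0.9427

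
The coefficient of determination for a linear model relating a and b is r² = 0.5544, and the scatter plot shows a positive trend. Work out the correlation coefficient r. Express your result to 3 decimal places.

|r| = √0.5544 = 0.745
The association is positive, so r = 0.745.

0.745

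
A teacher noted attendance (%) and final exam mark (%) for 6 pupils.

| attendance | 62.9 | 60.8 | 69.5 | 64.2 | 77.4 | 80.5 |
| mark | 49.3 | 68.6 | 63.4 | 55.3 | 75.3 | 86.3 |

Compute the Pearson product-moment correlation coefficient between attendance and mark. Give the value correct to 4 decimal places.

0.8081

n = 6, Σx = 415.3, Σy = 398.2, Σx² = 29075.95, Σy² = 27331.88, Σxy = 28003.78
nΣxy − ΣxΣy = 168022.68 − 165372.46 = 2650.22
nΣx² − (Σx)² = 174455.7 − 172474.09 = 1981.61; nΣy² − (Σy)² = 163991.28 − 158563.24 = 5428.04
r = 2650.22 / √(1981.61 × 5428.04) = 2650.22 / 3279.6735 ≈ 0.8081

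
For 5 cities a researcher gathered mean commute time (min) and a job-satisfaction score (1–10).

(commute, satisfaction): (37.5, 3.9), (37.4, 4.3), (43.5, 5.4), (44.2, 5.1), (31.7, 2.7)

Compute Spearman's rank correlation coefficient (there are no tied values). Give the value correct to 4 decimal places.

0.8000

Rank commute: 3, 2, 4, 5, 1
Rank satisfaction: 2, 3, 5, 4, 1
d = rank(commute) − rank(satisfaction): 1, -1, -1, 1, 0; Σd² = 4
ρ = 1 − 6Σd² / [n(n²−1)] = 1 − 6×4 / (5×24) = 1 − 24/120 ≈ 0.8000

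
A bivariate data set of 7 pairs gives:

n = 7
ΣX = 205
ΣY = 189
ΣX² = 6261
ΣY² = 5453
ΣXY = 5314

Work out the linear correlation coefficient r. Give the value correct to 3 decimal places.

r = (nΣXY − ΣXΣY) / √[(nΣX² − (ΣX)²)(nΣY² − (ΣY)²)]
Numerator: 7×5314 − 205×189 = -1547
Denominator: √[(43827 − 42025)(38171 − 35721)] = √[1802 × 2450] = 2101.1663
r = -1547 / 2101.1663 ≈ -0.736

-0.736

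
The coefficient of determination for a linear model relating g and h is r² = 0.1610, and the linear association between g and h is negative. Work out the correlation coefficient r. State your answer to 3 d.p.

-0.401

|r| = √0.1610 = 0.401
The association is negative, so r = −0.401.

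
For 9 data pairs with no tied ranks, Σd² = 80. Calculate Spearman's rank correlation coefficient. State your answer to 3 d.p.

0.333

ρ = 1 − 6Σd² / [n(n²−1)] = 1 − 6×80 / (9×80)
  = 1 − 480/720 = 1 − 0.6667 ≈ 0.333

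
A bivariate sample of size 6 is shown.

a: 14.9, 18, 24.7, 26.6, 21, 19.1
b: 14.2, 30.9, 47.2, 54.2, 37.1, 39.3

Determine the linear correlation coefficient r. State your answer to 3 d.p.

n = 6, Σa = 124.3, Σb = 222.9, Σa² = 2669.47, Σb² = 9242.83, Σab = 4905.07
nΣab − ΣaΣb = 29430.42 − 27706.47 = 1723.95
nΣa² − (Σa)² = 16016.82 − 15450.49 = 566.33; nΣb² − (Σb)² = 55456.98 − 49684.41 = 5772.57
r = 1723.95 / √(566.33 × 5772.57) = 1723.95 / 1808.0873 ≈ 0.953

0.953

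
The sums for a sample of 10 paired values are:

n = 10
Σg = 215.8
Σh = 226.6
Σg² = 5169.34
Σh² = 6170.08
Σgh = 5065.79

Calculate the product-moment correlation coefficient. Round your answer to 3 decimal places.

r = (nΣgh − ΣgΣh) / √[(nΣg² − (Σg)²)(nΣh² − (Σh)²)]
Numerator: 10×5065.79 − 215.8×226.6 = 1757.62
Denominator: √[(51693.4 − 46569.64)(61700.8 − 51347.56)] = √[5123.76 × 10353.24] = 7283.3726
r = 1757.62 / 7283.3726 ≈ 0.241

0.241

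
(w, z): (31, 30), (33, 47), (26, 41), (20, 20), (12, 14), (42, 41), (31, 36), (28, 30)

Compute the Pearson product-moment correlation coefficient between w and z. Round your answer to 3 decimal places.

0.816

n = 8, Σw = 223, Σz = 259, Σw² = 6779, Σz² = 9263, Σwz = 7793
nΣwz − ΣwΣz = 62344 − 57757 = 4587
nΣw² − (Σw)² = 54232 − 49729 = 4503; nΣz² − (Σz)² = 74104 − 67081 = 7023
r = 4587 / √(4503 × 7023) = 4587 / 5623.5726 ≈ 0.816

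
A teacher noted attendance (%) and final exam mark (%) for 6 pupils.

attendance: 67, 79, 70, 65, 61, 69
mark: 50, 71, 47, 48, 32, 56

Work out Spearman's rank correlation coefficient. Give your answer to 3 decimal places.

Rank attendance: 3, 6, 5, 2, 1, 4
Rank mark: 4, 6, 2, 3, 1, 5
d = rank(attendance) − rank(mark): -1, 0, 3, -1, 0, -1; Σd² = 12
ρ = 1 − 6Σd² / [n(n²−1)] = 1 − 6×12 / (6×35) = 1 − 72/210 ≈ 0.657

0.657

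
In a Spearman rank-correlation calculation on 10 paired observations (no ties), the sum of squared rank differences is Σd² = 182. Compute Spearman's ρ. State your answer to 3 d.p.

-0.103

ρ = 1 − 6Σd² / [n(n²−1)] = 1 − 6×182 / (10×99)
  = 1 − 1092/990 = 1 − 1.1030 ≈ -0.103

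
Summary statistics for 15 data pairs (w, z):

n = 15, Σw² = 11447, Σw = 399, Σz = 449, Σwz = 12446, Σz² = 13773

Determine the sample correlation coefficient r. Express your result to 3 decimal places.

0.954

r = (nΣwz − ΣwΣz) / √[(nΣw² − (Σw)²)(nΣz² − (Σz)²)]
Numerator: 15×12446 − 399×449 = 7539
Denominator: √[(171705 − 159201)(206595 − 201601)] = √[12504 × 4994] = 7902.2134
r = 7539 / 7902.2134 ≈ 0.954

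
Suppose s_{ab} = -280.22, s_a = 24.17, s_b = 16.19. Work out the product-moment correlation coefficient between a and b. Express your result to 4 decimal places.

-0.7161

r = Cov(a,b) / (s_a · s_b) = -280.22 / (24.17 × 16.19)
  = -280.22 / 391.3123 ≈ -0.7161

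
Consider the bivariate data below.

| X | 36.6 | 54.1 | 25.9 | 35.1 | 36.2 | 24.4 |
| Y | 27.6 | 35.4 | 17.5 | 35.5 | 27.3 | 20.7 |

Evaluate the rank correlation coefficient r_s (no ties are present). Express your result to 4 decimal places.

0.6000

Rank X: 5, 6, 2, 3, 4, 1
Rank Y: 4, 5, 1, 6, 3, 2
d = rank(X) − rank(Y): 1, 1, 1, -3, 1, -1; Σd² = 14
ρ = 1 − 6Σd² / [n(n²−1)] = 1 − 6×14 / (6×35) = 1 − 84/210 ≈ 0.6000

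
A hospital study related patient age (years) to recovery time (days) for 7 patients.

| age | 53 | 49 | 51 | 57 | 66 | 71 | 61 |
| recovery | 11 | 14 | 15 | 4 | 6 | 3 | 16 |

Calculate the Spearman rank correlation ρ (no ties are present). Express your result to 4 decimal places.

-0.5357

Rank age: 3, 1, 2, 4, 6, 7, 5
Rank recovery: 4, 5, 6, 2, 3, 1, 7
d = rank(age) − rank(recovery): -1, -4, -4, 2, 3, 6, -2; Σd² = 86
ρ = 1 − 6Σd² / [n(n²−1)] = 1 − 6×86 / (7×48) = 1 − 516/336 ≈ -0.5357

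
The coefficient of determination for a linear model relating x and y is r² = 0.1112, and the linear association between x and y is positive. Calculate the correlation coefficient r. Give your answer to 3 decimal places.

|r| = √0.1112 = 0.333
The association is positive, so r = 0.333.

0.333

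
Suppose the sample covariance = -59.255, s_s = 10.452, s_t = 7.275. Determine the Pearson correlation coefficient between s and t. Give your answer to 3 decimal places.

-0.779

r = Cov(s,t) / (s_s · s_t) = -59.255 / (10.452 × 7.275)
  = -59.255 / 76.0383 ≈ -0.779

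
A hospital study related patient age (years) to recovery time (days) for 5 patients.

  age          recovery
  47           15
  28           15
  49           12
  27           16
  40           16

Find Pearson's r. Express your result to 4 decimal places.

-0.6157

n = 5, Σx = 191, Σy = 74, Σx² = 7723, Σy² = 1106, Σxy = 2785
nΣxy − ΣxΣy = 13925 − 14134 = -209
nΣx² − (Σx)² = 38615 − 36481 = 2134; nΣy² − (Σy)² = 5530 − 5476 = 54
r = -209 / √(2134 × 54) = -209 / 339.4643 ≈ -0.6157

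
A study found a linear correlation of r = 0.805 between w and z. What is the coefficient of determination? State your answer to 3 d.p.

0.648

r² = (0.805)² = 0.648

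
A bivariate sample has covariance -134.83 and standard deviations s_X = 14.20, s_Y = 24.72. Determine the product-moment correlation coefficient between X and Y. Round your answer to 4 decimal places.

-0.3841

r = Cov(X,Y) / (s_X · s_Y) = -134.83 / (14.20 × 24.72)
  = -134.83 / 351.0240 ≈ -0.3841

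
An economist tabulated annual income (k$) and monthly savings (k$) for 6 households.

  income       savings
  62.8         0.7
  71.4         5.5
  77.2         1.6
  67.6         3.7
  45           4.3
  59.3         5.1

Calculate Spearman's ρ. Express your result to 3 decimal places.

-0.143

Rank income: 3, 5, 6, 4, 1, 2
Rank savings: 1, 6, 2, 3, 4, 5
d = rank(income) − rank(savings): 2, -1, 4, 1, -3, -3; Σd² = 40
ρ = 1 − 6Σd² / [n(n²−1)] = 1 − 6×40 / (6×35) = 1 − 240/210 ≈ -0.143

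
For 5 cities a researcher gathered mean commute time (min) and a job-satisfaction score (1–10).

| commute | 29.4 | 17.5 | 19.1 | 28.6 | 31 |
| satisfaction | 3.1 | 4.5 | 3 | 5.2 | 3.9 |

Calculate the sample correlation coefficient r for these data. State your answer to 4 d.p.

0.0825

n = 5, Σx = 125.6, Σy = 19.7, Σx² = 3314.38, Σy² = 81.11, Σxy = 496.81
nΣxy − ΣxΣy = 2484.05 − 2474.32 = 9.73
nΣx² − (Σx)² = 16571.9 − 15775.36 = 796.54; nΣy² − (Σy)² = 405.55 − 388.09 = 17.46
r = 9.73 / √(796.54 × 17.46) = 9.73 / 117.9304 ≈ 0.0825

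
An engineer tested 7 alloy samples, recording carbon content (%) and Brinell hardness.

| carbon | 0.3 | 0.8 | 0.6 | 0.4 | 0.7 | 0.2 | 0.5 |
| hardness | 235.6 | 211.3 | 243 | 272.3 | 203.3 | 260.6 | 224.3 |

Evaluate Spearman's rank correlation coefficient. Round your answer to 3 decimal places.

Rank carbon: 2, 7, 5, 3, 6, 1, 4
Rank hardness: 4, 2, 5, 7, 1, 6, 3
d = rank(carbon) − rank(hardness): -2, 5, 0, -4, 5, -5, 1; Σd² = 96
ρ = 1 − 6Σd² / [n(n²−1)] = 1 − 6×96 / (7×48) = 1 − 576/336 ≈ -0.714

-0.714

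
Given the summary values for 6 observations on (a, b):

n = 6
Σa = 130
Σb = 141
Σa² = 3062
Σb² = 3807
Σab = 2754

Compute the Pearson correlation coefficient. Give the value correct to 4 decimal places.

r = (nΣab − ΣaΣb) / √[(nΣa² − (Σa)²)(nΣb² − (Σb)²)]
Numerator: 6×2754 − 130×141 = -1806
Denominator: √[(18372 − 16900)(22842 − 19881)] = √[1472 × 2961] = 2087.7241
r = -1806 / 2087.7241 ≈ -0.8651

-0.8651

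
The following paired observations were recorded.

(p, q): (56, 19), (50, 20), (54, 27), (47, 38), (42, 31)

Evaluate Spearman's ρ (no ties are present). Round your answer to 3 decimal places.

-0.800

Rank p: 5, 3, 4, 2, 1
Rank q: 1, 2, 3, 5, 4
d = rank(p) − rank(q): 4, 1, 1, -3, -3; Σd² = 36
ρ = 1 − 6Σd² / [n(n²−1)] = 1 − 6×36 / (5×24) = 1 − 216/120 ≈ -0.800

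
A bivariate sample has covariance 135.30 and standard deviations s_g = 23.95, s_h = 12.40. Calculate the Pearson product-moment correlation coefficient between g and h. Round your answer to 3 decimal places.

0.456

r = Cov(g,h) / (s_g · s_h) = 135.30 / (23.95 × 12.40)
  = 135.30 / 296.9800 ≈ 0.456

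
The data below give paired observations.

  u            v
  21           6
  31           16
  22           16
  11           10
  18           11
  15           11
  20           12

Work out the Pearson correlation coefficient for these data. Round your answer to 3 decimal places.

n = 7, Σu = 138, Σv = 82, Σu² = 2956, Σv² = 1034, Σuv = 1687
nΣuv − ΣuΣv = 11809 − 11316 = 493
nΣu² − (Σu)² = 20692 − 19044 = 1648; nΣv² − (Σv)² = 7238 − 6724 = 514
r = 493 / √(1648 × 514) = 493 / 920.3651 ≈ 0.536

0.536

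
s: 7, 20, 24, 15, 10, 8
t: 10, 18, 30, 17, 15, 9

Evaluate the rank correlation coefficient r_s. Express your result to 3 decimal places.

0.943

Rank s: 1, 5, 6, 4, 3, 2
Rank t: 2, 5, 6, 4, 3, 1
d = rank(s) − rank(t): -1, 0, 0, 0, 0, 1; Σd² = 2
ρ = 1 − 6Σd² / [n(n²−1)] = 1 − 6×2 / (6×35) = 1 − 12/210 ≈ 0.943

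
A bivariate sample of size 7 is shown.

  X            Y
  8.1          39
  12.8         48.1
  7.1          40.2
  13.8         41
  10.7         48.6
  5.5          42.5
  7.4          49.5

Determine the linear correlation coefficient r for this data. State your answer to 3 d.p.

0.202

n = 7, ΣX = 65.4, ΣY = 308.9, ΣX² = 669.8, ΣY² = 13750.11, ΣXY = 2902.87
nΣXY − ΣXΣY = 20320.09 − 20202.06 = 118.03
nΣX² − (ΣX)² = 4688.6 − 4277.16 = 411.44; nΣY² − (ΣY)² = 96250.77 − 95419.21 = 831.56
r = 118.03 / √(411.44 × 831.56) = 118.03 / 584.9248 ≈ 0.202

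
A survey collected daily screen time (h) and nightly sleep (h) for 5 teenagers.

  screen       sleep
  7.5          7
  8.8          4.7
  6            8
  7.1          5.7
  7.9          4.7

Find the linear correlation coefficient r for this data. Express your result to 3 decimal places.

-0.848

n = 5, Σx = 37.3, Σy = 30.1, Σx² = 282.51, Σy² = 189.67, Σxy = 219.46
nΣxy − ΣxΣy = 1097.3 − 1122.73 = -25.43
nΣx² − (Σx)² = 1412.55 − 1391.29 = 21.26; nΣy² − (Σy)² = 948.35 − 906.01 = 42.34
r = -25.43 / √(21.26 × 42.34) = -25.43 / 30.0025 ≈ -0.848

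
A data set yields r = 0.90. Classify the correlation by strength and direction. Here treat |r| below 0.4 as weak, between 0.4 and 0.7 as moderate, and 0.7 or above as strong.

r = 0.90 > 0 so the relationship is positive.
|r| = 0.90, which falls in the strong range.

strong positive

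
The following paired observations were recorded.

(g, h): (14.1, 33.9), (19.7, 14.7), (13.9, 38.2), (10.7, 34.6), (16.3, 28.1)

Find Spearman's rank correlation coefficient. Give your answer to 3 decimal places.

-0.900

Rank g: 3, 5, 2, 1, 4
Rank h: 3, 1, 5, 4, 2
d = rank(g) − rank(h): 0, 4, -3, -3, 2; Σd² = 38
ρ = 1 − 6Σd² / [n(n²−1)] = 1 − 6×38 / (5×24) = 1 − 228/120 ≈ -0.900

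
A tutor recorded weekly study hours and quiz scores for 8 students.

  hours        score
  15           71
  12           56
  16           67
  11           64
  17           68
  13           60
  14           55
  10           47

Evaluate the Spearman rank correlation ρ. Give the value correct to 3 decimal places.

Rank hours: 6, 3, 7, 2, 8, 4, 5, 1
Rank score: 8, 3, 6, 5, 7, 4, 2, 1
d = rank(hours) − rank(score): -2, 0, 1, -3, 1, 0, 3, 0; Σd² = 24
ρ = 1 − 6Σd² / [n(n²−1)] = 1 − 6×24 / (8×63) = 1 − 144/504 ≈ 0.714

0.714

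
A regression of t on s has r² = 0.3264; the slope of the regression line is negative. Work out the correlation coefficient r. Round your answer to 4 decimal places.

-0.5713

|r| = √0.3264 = 0.5713
The association is negative, so r = −0.5713.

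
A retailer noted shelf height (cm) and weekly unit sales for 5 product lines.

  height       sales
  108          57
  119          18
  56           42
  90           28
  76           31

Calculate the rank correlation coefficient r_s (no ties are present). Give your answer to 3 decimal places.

-0.400

Rank height: 4, 5, 1, 3, 2
Rank sales: 5, 1, 4, 2, 3
d = rank(height) − rank(sales): -1, 4, -3, 1, -1; Σd² = 28
ρ = 1 − 6Σd² / [n(n²−1)] = 1 − 6×28 / (5×24) = 1 − 168/120 ≈ -0.400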